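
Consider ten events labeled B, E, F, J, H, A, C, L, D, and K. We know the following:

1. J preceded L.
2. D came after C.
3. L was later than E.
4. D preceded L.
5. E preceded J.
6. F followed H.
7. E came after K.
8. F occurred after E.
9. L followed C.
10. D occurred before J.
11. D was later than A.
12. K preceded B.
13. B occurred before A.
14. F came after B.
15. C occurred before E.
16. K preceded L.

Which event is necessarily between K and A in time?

B

Tracing the constraints gives K → B → A, so B sits after K and before A.
No other event is forced both after K and before A.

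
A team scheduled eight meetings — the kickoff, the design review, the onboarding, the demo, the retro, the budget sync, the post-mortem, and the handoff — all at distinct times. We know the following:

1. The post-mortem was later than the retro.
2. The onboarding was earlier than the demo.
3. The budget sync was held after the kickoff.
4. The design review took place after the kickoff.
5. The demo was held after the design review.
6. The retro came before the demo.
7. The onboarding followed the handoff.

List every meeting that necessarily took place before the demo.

Directly stated before the demo: the design review, the onboarding, and the retro.
The handoff reaches the demo via the handoff → the onboarding → the demo.
The kickoff reaches the demo via the kickoff → the design review → the demo.
No chain forces the post-mortem (or any of the others) ahead of the demo.

the design review, the handoff, the kickoff, the onboarding, the retro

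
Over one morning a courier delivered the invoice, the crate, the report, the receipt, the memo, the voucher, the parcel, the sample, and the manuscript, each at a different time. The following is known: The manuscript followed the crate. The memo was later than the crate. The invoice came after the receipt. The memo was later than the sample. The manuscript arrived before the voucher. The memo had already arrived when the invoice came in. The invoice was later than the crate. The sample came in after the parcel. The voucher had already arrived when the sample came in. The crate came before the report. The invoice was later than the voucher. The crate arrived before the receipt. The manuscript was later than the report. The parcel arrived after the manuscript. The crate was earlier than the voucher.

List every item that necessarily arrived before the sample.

the crate, the manuscript, the parcel, the report, the voucher

Directly stated before the sample: the parcel and the voucher.
The crate reaches the sample via the crate → the voucher → the sample.
The manuscript reaches the sample via the manuscript → the parcel → the sample.
The report reaches the sample via the report → the manuscript → the parcel → the sample.
No chain forces the receipt (or any of the others) ahead of the sample.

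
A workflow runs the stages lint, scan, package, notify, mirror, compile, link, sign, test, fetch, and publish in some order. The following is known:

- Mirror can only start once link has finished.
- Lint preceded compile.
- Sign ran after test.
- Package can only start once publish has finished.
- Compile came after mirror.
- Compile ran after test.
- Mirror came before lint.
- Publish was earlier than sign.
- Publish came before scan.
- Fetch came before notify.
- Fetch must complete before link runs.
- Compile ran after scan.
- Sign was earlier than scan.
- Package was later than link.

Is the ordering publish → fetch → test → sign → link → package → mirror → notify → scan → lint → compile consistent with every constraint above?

Check each stated constraint against the proposed order — e.g. publish is ahead of scan; test is ahead of compile. Every pair is in the required order; nothing is violated.

yes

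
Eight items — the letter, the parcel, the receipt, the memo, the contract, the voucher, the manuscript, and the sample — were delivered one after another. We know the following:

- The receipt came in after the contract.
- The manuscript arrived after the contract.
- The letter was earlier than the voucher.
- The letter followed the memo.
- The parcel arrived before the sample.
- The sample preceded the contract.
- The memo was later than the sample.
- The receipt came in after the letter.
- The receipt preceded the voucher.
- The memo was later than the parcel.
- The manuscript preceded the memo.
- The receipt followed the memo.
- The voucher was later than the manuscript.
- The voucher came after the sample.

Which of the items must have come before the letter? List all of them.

Directly stated before the letter: the memo.
The contract reaches the letter via the contract → the manuscript → the memo → the letter.
The manuscript reaches the letter via the manuscript → the memo → the letter.
The parcel reaches the letter via the parcel → the memo → the letter.
Likewise the sample reaches the letter by chaining the stated constraints.
No chain forces the voucher (or any of the others) ahead of the letter.

the contract, the manuscript, the memo, the parcel, the sample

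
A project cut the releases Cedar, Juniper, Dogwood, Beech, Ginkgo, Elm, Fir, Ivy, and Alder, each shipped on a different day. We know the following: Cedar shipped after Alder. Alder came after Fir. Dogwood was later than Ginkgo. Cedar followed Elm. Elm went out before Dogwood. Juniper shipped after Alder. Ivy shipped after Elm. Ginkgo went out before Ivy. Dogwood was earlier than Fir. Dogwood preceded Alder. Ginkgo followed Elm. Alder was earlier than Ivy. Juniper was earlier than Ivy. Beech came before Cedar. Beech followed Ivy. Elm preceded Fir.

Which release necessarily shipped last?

Every other release has a chain of constraints placing it before Cedar, so Cedar is last.

Cedar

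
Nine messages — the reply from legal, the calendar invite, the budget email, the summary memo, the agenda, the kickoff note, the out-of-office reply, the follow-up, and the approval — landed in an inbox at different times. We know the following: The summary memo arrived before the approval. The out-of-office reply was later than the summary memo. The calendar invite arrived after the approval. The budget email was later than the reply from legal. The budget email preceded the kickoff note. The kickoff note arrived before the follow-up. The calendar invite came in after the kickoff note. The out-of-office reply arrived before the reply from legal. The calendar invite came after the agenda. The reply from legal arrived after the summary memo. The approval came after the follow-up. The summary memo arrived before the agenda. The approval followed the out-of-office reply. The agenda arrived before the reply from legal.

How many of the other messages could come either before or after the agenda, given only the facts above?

Forced before the agenda: the summary memo; forced after the agenda: the approval, the budget email, the calendar invite, the follow-up, the kickoff note, and the reply from legal.
That leaves the out-of-office reply with no forced order relative to the agenda — 1.

1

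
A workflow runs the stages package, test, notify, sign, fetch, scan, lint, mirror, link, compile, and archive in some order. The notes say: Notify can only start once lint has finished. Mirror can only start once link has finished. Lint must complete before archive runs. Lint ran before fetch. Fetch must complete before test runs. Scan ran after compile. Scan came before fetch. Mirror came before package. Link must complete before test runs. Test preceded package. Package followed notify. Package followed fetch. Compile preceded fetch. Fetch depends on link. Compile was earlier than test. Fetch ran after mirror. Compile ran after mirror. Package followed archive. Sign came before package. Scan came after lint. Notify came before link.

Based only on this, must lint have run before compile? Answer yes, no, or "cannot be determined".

Chain the constraints: lint → notify → link → mirror → compile. Each link is directly stated, so lint comes before compile.

yes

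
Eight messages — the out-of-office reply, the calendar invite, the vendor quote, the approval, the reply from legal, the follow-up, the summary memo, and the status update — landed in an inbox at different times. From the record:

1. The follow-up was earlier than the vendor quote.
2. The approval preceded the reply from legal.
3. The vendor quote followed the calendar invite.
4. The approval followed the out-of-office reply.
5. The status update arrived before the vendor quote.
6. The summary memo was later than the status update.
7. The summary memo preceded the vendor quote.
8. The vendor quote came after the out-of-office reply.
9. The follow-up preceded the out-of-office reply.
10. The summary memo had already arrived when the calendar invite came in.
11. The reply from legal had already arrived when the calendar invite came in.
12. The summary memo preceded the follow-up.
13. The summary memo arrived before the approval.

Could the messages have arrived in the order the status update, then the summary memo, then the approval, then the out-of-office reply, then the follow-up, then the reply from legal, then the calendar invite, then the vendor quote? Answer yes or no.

no

The constraints require the follow-up before the out-of-office reply, but in the proposed sequence the out-of-office reply appears ahead of the follow-up. That one violation is enough.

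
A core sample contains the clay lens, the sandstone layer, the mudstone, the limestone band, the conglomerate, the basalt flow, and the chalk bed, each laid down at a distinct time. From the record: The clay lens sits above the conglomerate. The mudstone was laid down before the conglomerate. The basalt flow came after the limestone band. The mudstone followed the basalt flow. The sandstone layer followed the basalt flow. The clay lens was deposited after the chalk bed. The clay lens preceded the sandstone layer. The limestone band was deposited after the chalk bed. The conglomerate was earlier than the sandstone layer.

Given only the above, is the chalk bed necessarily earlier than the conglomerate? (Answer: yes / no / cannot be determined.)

Chain the constraints: the chalk bed → the limestone band → the basalt flow → the mudstone → the conglomerate. Each link is directly stated, so the chalk bed comes before the conglomerate.

yes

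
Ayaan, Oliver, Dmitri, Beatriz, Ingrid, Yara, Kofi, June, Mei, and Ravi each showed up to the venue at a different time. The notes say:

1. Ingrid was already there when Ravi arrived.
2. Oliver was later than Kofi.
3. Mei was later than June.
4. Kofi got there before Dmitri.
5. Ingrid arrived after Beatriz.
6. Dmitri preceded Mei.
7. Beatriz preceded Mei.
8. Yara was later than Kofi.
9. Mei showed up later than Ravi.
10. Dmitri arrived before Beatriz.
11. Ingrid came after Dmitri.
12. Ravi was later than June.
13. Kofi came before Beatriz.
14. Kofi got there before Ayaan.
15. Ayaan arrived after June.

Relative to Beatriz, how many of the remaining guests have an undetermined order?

Forced before Beatriz: Dmitri and Kofi; forced after Beatriz: Ingrid, Mei, and Ravi.
That leaves Ayaan, June, Oliver, and Yara with no forced order relative to Beatriz — 4.

4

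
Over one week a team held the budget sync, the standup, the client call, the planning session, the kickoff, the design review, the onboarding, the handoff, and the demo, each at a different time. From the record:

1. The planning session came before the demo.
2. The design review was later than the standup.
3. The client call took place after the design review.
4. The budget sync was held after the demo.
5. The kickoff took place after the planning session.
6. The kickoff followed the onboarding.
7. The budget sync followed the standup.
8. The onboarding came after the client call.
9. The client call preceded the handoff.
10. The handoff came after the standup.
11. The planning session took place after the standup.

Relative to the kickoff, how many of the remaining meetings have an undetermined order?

Forced before the kickoff: the client call, the design review, the onboarding, the planning session, and the standup.
That leaves the budget sync, the demo, and the handoff with no forced order relative to the kickoff — 3.

3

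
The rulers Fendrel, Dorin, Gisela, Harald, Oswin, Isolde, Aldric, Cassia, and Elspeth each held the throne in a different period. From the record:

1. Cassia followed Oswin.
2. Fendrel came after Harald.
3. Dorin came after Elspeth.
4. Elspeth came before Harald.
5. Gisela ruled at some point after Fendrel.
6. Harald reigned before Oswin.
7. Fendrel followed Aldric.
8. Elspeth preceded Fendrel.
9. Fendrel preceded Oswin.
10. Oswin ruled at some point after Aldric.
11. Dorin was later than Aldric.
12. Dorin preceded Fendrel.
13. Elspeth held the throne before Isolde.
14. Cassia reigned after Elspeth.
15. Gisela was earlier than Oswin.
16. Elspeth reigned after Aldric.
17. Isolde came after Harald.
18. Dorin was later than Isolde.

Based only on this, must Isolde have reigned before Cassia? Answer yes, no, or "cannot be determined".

yes

Chain the constraints: Isolde → Dorin → Fendrel → Oswin → Cassia. Each link is directly stated, so Isolde comes before Cassia.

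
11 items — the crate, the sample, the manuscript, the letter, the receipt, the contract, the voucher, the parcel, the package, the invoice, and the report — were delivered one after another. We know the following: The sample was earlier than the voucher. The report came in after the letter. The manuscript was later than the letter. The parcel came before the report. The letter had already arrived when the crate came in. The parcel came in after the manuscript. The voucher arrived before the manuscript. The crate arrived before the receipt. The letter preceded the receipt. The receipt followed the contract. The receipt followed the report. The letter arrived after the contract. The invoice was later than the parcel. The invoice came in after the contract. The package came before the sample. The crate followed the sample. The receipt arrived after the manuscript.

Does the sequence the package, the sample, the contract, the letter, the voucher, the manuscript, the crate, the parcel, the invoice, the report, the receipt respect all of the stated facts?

yes

Check each stated constraint against the proposed order — e.g. the letter is ahead of the receipt; the contract is ahead of the receipt. Every pair is in the required order; nothing is violated.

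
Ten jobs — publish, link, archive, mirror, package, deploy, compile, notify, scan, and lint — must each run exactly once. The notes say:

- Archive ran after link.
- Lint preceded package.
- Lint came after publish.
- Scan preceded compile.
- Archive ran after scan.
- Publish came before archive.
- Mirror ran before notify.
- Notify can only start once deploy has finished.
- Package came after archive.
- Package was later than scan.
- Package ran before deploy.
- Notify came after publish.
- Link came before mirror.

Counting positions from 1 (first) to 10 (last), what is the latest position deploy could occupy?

9

Deploy must come before notify — 1 stage forced after it.
Everything else can be placed before deploy in some valid order, so deploy can sit as late as position 10 − 1 = 9.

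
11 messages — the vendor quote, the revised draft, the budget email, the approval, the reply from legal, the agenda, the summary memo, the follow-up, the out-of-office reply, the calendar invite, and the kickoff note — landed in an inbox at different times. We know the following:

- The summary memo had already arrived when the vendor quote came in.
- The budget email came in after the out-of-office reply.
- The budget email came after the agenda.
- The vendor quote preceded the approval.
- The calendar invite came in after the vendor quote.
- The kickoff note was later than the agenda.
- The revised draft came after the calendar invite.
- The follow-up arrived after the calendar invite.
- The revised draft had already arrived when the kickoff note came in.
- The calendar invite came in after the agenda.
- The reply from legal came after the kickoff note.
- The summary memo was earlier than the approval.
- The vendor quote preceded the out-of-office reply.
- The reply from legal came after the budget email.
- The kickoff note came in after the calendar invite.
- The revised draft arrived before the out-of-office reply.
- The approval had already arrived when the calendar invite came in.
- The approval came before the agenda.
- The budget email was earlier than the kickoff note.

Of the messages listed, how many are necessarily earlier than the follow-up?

Directly stated before the follow-up: the calendar invite.
The agenda reaches the follow-up via the agenda → the calendar invite → the follow-up.
The approval reaches the follow-up via the approval → the calendar invite → the follow-up.
The summary memo reaches the follow-up via the summary memo → the vendor quote → the calendar invite → the follow-up.
Likewise the vendor quote reaches the follow-up by chaining the stated constraints.
No chain forces the reply from legal (or any of the others) ahead of the follow-up.
That's the agenda, the approval, the calendar invite, the summary memo, and the vendor quote — 5 in all.

5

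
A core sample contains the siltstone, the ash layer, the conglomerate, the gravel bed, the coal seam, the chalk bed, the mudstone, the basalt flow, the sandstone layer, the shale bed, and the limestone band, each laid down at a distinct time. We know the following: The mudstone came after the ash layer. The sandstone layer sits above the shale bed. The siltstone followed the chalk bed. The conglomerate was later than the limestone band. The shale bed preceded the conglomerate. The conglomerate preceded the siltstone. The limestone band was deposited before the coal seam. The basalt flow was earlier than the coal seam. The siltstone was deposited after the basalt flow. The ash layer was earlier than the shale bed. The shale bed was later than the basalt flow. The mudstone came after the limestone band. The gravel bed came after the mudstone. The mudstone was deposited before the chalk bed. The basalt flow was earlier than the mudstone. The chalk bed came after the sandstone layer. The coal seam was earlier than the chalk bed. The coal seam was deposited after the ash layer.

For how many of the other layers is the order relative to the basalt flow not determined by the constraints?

Forced after the basalt flow: the chalk bed, the coal seam, the conglomerate, the gravel bed, the mudstone, the sandstone layer, the shale bed, and the siltstone.
That leaves the ash layer and the limestone band with no forced order relative to the basalt flow — 2.

2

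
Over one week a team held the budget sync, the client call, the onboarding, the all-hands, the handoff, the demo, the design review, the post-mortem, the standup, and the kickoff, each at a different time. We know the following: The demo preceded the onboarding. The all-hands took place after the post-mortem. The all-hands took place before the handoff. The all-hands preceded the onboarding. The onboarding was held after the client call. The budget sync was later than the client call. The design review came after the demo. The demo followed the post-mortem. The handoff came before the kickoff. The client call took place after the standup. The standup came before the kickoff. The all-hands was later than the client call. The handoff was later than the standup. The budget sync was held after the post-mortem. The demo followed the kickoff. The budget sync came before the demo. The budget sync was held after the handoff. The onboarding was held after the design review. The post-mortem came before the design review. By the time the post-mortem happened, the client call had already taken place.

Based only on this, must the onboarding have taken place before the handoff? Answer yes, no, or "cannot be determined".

Tracing the constraints gives the handoff → the kickoff → the demo → the onboarding, so the handoff must come before the onboarding.
That means the onboarding cannot be before the handoff.

no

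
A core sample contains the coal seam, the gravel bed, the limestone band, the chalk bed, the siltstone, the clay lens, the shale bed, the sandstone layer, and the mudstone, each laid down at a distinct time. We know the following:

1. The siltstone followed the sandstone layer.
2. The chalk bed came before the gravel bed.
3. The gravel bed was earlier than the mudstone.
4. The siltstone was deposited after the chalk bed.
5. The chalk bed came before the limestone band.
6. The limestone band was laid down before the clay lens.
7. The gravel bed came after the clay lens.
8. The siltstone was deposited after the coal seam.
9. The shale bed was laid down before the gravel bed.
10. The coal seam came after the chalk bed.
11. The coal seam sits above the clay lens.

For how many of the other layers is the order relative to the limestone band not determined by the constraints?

2

Forced before the limestone band: the chalk bed; forced after the limestone band: the clay lens, the coal seam, the gravel bed, the mudstone, and the siltstone.
That leaves the sandstone layer and the shale bed with no forced order relative to the limestone band — 2.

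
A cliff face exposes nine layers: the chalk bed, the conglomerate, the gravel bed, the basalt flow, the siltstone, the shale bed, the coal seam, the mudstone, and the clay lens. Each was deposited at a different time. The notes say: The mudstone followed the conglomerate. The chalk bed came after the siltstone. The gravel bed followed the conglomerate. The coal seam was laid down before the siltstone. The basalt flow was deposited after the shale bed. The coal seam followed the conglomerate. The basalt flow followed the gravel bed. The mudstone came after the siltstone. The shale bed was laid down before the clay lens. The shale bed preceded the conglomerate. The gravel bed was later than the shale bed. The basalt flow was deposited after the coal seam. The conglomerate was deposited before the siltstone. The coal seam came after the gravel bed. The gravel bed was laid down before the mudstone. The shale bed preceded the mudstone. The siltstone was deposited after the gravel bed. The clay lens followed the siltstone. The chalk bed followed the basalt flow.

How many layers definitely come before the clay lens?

Directly stated before the clay lens: the shale bed and the siltstone.
The coal seam reaches the clay lens via the coal seam → the siltstone → the clay lens.
The conglomerate reaches the clay lens via the conglomerate → the siltstone → the clay lens.
The gravel bed reaches the clay lens via the gravel bed → the siltstone → the clay lens.
That's the coal seam, the conglomerate, the gravel bed, the shale bed, and the siltstone — 5 in all.

5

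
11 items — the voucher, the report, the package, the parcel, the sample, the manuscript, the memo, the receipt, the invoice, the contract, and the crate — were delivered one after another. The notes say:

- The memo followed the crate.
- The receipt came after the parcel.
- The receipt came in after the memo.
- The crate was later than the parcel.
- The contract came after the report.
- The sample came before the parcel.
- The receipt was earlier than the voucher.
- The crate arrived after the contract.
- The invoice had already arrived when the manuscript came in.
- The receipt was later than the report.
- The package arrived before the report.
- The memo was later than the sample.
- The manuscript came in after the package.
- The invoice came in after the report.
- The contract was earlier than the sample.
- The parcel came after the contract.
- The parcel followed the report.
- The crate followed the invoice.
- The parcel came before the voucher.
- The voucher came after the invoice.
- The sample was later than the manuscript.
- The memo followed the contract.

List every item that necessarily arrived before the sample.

Directly stated before the sample: the contract and the manuscript.
The invoice reaches the sample via the invoice → the manuscript → the sample.
The package reaches the sample via the package → the manuscript → the sample.
The report reaches the sample via the report → the contract → the sample.
No chain forces the voucher (or any of the others) ahead of the sample.

the contract, the invoice, the manuscript, the package, the report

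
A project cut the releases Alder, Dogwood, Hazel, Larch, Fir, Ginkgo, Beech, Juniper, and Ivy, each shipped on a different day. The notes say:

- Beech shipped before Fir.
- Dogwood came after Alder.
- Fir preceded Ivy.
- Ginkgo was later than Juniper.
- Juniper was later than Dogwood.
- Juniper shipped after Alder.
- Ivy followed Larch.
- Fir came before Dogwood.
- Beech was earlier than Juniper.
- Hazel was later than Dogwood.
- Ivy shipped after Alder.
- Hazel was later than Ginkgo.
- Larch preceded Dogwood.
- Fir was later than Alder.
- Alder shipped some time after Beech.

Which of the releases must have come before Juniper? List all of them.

Directly stated before Juniper: Alder, Beech, and Dogwood.
Fir reaches Juniper via Fir → Dogwood → Juniper.
Larch reaches Juniper via Larch → Dogwood → Juniper.
No chain forces Ivy (or any of the others) ahead of Juniper.

Alder, Beech, Dogwood, Fir, Larch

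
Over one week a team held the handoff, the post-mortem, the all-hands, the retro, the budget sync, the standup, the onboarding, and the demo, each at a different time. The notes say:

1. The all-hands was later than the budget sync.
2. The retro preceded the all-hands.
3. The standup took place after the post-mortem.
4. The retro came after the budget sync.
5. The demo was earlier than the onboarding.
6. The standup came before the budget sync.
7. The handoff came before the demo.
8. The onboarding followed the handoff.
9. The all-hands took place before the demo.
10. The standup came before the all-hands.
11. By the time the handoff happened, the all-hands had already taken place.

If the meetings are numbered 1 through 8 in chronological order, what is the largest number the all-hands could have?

The all-hands must come before the demo, the handoff, and the onboarding — 3 meetings forced after it.
Everything else can be placed before the all-hands in some valid order, so the all-hands can sit as late as position 8 − 3 = 5.

5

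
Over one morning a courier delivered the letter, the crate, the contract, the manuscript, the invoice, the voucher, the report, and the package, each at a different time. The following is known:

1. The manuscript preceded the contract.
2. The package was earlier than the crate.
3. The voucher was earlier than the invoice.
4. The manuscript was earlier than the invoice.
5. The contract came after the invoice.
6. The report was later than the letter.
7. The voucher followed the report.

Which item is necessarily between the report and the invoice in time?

Tracing the constraints gives the report → the voucher → the invoice, so the voucher sits after the report and before the invoice.
No other item is forced both after the report and before the invoice.

the voucher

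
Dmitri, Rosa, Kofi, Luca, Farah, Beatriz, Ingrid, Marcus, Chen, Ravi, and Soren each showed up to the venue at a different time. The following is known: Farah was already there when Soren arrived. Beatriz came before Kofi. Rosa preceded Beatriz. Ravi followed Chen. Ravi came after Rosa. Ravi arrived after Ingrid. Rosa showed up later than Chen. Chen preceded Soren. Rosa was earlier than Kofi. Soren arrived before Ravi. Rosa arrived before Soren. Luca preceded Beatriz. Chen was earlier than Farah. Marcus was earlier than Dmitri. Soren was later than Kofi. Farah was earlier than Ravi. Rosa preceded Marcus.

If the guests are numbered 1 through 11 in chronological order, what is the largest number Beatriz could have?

Beatriz must come before Kofi, Ravi, and Soren — 3 guests forced after them.
Everything else can be placed before Beatriz in some valid order, so Beatriz can sit as late as position 11 − 3 = 8.

8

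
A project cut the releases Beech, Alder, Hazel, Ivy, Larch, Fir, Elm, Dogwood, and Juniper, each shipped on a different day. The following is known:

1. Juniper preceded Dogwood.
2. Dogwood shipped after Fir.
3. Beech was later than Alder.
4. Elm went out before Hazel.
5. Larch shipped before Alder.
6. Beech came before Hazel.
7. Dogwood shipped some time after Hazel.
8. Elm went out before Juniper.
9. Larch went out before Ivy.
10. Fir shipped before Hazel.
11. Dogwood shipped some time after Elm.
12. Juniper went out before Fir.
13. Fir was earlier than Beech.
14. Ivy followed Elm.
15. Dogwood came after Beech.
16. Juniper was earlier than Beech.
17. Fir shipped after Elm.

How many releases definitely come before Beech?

Directly stated before Beech: Alder, Fir, and Juniper.
Elm reaches Beech via Elm → Juniper → Beech.
Larch reaches Beech via Larch → Alder → Beech.
No chain forces Dogwood (or any of the others) ahead of Beech.
That's Alder, Elm, Fir, Juniper, and Larch — 5 in all.

5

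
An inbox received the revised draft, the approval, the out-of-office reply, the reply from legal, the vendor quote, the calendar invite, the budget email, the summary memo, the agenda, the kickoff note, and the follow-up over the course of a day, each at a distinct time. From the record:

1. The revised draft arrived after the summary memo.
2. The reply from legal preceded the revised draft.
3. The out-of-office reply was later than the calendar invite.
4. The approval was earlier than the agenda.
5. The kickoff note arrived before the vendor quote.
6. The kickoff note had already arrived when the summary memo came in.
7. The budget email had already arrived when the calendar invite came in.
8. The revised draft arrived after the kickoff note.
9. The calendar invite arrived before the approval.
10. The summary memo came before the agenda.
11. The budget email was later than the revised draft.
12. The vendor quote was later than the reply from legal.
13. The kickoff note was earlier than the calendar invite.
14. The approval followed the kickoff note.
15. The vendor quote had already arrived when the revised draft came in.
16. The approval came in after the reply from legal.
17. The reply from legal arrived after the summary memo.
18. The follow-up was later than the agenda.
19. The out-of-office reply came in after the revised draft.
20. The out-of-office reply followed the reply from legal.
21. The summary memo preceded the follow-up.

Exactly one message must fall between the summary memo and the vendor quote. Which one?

Tracing the constraints gives the summary memo → the reply from legal → the vendor quote, so the reply from legal sits after the summary memo and before the vendor quote.
No other message is forced both after the summary memo and before the vendor quote.

the reply from legal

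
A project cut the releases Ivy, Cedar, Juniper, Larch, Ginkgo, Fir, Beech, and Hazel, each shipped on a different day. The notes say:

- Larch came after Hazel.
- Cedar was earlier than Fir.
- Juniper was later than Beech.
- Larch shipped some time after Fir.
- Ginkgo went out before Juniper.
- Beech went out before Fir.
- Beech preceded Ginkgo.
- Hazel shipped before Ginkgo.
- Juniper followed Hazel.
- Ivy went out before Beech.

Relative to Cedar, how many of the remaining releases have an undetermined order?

Forced after Cedar: Fir and Larch.
That leaves Beech, Ginkgo, Hazel, Ivy, and Juniper with no forced order relative to Cedar — 5.

5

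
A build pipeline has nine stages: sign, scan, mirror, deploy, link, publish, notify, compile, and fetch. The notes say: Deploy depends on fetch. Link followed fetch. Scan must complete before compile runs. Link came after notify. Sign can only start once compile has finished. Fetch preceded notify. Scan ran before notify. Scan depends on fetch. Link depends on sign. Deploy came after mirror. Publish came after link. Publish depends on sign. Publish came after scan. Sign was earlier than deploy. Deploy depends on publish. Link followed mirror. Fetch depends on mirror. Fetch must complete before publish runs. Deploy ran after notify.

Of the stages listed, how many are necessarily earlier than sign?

4

Directly stated before sign: compile.
Fetch reaches sign via fetch → scan → compile → sign.
Mirror reaches sign via mirror → fetch → scan → compile → sign.
Scan reaches sign via scan → compile → sign.
No chain forces deploy (or any of the others) ahead of sign.
That's compile, fetch, mirror, and scan — 4 in all.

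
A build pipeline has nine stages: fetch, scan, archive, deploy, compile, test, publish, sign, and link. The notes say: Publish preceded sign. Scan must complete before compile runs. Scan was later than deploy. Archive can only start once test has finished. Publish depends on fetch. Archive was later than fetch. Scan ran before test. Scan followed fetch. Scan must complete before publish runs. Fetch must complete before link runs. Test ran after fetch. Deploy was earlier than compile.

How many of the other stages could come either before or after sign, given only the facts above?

4

Forced before sign: deploy, fetch, publish, and scan.
That leaves archive, compile, link, and test with no forced order relative to sign — 4.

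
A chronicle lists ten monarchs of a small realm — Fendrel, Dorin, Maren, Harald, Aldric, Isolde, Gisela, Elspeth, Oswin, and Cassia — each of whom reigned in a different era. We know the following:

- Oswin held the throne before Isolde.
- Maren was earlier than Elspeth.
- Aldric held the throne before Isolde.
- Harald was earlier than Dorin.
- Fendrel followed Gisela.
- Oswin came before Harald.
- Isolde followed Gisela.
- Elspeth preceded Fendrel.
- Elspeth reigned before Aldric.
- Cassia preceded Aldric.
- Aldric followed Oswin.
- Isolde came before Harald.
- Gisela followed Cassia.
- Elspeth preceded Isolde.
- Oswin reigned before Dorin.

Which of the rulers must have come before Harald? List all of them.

Directly stated before Harald: Isolde and Oswin.
Aldric reaches Harald via Aldric → Isolde → Harald.
Cassia reaches Harald via Cassia → Gisela → Isolde → Harald.
Elspeth reaches Harald via Elspeth → Isolde → Harald.
Likewise Gisela and Maren each reach Harald by chaining the stated constraints.
No chain forces Fendrel (or any of the others) ahead of Harald.

Aldric, Cassia, Elspeth, Gisela, Isolde, Maren, Oswin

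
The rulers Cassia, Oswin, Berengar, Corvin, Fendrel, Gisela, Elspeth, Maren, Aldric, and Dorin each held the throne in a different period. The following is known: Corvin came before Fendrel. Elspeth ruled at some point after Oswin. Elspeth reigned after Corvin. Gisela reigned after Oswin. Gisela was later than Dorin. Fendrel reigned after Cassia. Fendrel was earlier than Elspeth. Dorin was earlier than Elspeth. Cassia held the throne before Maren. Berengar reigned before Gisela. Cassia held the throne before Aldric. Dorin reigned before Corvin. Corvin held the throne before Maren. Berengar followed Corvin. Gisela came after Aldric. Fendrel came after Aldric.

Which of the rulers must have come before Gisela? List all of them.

Directly stated before Gisela: Aldric, Berengar, Dorin, and Oswin.
Cassia reaches Gisela via Cassia → Aldric → Gisela.
Corvin reaches Gisela via Corvin → Berengar → Gisela.

Aldric, Berengar, Cassia, Corvin, Dorin, Oswin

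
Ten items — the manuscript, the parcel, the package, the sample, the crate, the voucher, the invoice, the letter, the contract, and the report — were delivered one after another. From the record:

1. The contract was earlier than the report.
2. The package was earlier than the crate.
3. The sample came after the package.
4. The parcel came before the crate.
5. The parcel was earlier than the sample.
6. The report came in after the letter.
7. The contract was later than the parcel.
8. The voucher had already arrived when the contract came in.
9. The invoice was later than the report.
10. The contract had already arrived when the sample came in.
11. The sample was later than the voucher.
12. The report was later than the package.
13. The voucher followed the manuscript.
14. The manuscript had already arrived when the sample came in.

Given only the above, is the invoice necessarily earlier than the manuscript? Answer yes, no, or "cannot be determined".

no

Tracing the constraints gives the manuscript → the voucher → the contract → the report → the invoice, so the manuscript must come before the invoice.
That means the invoice cannot be before the manuscript.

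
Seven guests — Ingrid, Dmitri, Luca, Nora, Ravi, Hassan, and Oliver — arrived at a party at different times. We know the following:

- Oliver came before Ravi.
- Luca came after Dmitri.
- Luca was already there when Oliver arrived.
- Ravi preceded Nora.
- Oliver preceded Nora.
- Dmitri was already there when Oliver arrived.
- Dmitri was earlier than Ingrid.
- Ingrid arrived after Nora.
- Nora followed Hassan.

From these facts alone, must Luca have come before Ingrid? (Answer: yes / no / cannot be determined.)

yes

Chain the constraints: Luca → Oliver → Nora → Ingrid. Each link is directly stated, so Luca comes before Ingrid.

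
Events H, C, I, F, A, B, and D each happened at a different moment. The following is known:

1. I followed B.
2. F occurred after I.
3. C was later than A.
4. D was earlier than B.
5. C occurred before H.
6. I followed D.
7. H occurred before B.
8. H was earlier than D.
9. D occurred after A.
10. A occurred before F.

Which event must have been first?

A has a chain of constraints placing it before every other event, so A must be first.

A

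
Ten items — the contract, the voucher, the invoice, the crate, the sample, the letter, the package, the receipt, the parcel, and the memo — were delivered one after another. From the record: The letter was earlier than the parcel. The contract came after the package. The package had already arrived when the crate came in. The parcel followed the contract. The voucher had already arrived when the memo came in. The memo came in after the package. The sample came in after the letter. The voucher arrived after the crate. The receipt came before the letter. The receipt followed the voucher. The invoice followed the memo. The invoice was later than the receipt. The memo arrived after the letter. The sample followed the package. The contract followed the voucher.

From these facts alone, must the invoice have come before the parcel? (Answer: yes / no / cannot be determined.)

cannot be determined

No chain of stated constraints runs from the invoice to the parcel, and none runs from the parcel to the invoice either.
So the relative order of the invoice and the parcel is not fixed by the given facts.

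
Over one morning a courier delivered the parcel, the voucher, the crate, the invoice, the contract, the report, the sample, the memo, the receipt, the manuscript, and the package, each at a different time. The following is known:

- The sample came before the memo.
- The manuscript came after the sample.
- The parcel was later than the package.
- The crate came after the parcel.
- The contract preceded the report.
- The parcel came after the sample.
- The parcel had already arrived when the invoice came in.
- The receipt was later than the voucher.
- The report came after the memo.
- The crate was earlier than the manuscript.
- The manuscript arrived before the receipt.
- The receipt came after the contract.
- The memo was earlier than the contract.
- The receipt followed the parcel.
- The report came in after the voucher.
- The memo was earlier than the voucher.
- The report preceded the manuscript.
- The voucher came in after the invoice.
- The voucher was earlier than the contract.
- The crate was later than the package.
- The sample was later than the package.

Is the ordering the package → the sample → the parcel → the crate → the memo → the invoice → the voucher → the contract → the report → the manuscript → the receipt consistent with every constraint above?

Check each stated constraint against the proposed order — e.g. the parcel is ahead of the receipt; the sample is ahead of the manuscript. Every pair is in the required order; nothing is violated.

yes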